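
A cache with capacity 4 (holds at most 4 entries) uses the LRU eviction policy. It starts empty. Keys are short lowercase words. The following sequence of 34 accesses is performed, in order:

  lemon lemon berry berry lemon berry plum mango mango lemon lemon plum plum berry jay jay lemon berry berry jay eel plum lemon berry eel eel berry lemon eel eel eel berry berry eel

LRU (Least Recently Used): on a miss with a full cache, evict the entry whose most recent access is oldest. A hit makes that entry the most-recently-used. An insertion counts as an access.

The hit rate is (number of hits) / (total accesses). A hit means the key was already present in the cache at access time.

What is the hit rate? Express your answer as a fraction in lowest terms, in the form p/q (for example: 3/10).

LRU simulation (capacity=4):
  1. access lemon: MISS. Cache (LRU->MRU): [lemon]
  2. access lemon: HIT. Cache (LRU->MRU): [lemon]
  3. access berry: MISS. Cache (LRU->MRU): [lemon berry]
  4. access berry: HIT. Cache (LRU->MRU): [lemon berry]
  5. access lemon: HIT. Cache (LRU->MRU): [berry lemon]
  6. access berry: HIT. Cache (LRU->MRU): [lemon berry]
  7. access plum: MISS. Cache (LRU->MRU): [lemon berry plum]
  8. access mango: MISS. Cache (LRU->MRU): [lemon berry plum mango]
  9. access mango: HIT. Cache (LRU->MRU): [lemon berry plum mango]
  10. access lemon: HIT. Cache (LRU->MRU): [berry plum mango lemon]
  11. access lemon: HIT. Cache (LRU->MRU): [berry plum mango lemon]
  12. access plum: HIT. Cache (LRU->MRU): [berry mango lemon plum]
  13. access plum: HIT. Cache (LRU->MRU): [berry mango lemon plum]
  14. access berry: HIT. Cache (LRU->MRU): [mango lemon plum berry]
  15. access jay: MISS, evict mango. Cache (LRU->MRU): [lemon plum berry jay]
  16. access jay: HIT. Cache (LRU->MRU): [lemon plum berry jay]
  17. access lemon: HIT. Cache (LRU->MRU): [plum berry jay lemon]
  18. access berry: HIT. Cache (LRU->MRU): [plum jay lemon berry]
  19. access berry: HIT. Cache (LRU->MRU): [plum jay lemon berry]
  20. access jay: HIT. Cache (LRU->MRU): [plum lemon berry jay]
  21. access eel: MISS, evict plum. Cache (LRU->MRU): [lemon berry jay eel]
  22. access plum: MISS, evict lemon. Cache (LRU->MRU): [berry jay eel plum]
  23. access lemon: MISS, evict berry. Cache (LRU->MRU): [jay eel plum lemon]
  24. access berry: MISS, evict jay. Cache (LRU->MRU): [eel plum lemon berry]
  25. access eel: HIT. Cache (LRU->MRU): [plum lemon berry eel]
  26. access eel: HIT. Cache (LRU->MRU): [plum lemon berry eel]
  27. access berry: HIT. Cache (LRU->MRU): [plum lemon eel berry]
  28. access lemon: HIT. Cache (LRU->MRU): [plum eel berry lemon]
  29. access eel: HIT. Cache (LRU->MRU): [plum berry lemon eel]
  30. access eel: HIT. Cache (LRU->MRU): [plum berry lemon eel]
  31. access eel: HIT. Cache (LRU->MRU): [plum berry lemon eel]
  32. access berry: HIT. Cache (LRU->MRU): [plum lemon eel berry]
  33. access berry: HIT. Cache (LRU->MRU): [plum lemon eel berry]
  34. access eel: HIT. Cache (LRU->MRU): [plum lemon berry eel]
Total: 25 hits, 9 misses, 5 evictions

Hit rate = 25/34

Answer: 25/34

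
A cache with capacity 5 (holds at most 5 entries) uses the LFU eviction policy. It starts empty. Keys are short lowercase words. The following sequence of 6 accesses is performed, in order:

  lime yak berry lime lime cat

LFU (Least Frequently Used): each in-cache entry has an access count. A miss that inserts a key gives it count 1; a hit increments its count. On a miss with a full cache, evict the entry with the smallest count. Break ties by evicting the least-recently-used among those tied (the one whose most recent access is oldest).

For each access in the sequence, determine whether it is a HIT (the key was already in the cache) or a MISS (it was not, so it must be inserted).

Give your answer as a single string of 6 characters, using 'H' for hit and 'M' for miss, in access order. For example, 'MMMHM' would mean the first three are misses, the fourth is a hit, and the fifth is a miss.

LFU simulation (capacity=5):
  1. access lime: MISS. Cache: [lime(c=1)]
  2. access yak: MISS. Cache: [lime(c=1) yak(c=1)]
  3. access berry: MISS. Cache: [lime(c=1) yak(c=1) berry(c=1)]
  4. access lime: HIT, count now 2. Cache: [yak(c=1) berry(c=1) lime(c=2)]
  5. access lime: HIT, count now 3. Cache: [yak(c=1) berry(c=1) lime(c=3)]
  6. access cat: MISS. Cache: [yak(c=1) berry(c=1) cat(c=1) lime(c=3)]
Total: 2 hits, 4 misses, 0 evictions

Answer: MMMHHM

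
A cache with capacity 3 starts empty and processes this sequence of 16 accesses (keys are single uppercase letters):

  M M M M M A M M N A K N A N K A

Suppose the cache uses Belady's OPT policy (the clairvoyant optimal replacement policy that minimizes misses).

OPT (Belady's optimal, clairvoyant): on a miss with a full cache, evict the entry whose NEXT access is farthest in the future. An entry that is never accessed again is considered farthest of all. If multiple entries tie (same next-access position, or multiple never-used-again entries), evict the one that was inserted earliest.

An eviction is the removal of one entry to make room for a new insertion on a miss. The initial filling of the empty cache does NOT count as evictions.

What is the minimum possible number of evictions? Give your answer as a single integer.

Answer: 1

Derivation:
OPT (Belady) simulation (capacity=3):
  1. access M: MISS. Cache: [M]
  2. access M: HIT. Next use of M: step 3. Cache: [M]
  3. access M: HIT. Next use of M: step 4. Cache: [M]
  4. access M: HIT. Next use of M: step 5. Cache: [M]
  5. access M: HIT. Next use of M: step 7. Cache: [M]
  6. access A: MISS. Cache: [M A]
  7. access M: HIT. Next use of M: step 8. Cache: [M A]
  8. access M: HIT. Next use of M: never. Cache: [M A]
  9. access N: MISS. Cache: [M A N]
  10. access A: HIT. Next use of A: step 13. Cache: [M A N]
  11. access K: MISS, evict M (next use: never). Cache: [A N K]
  12. access N: HIT. Next use of N: step 14. Cache: [A N K]
  13. access A: HIT. Next use of A: step 16. Cache: [A N K]
  14. access N: HIT. Next use of N: never. Cache: [A N K]
  15. access K: HIT. Next use of K: never. Cache: [A N K]
  16. access A: HIT. Next use of A: never. Cache: [A N K]
Total: 12 hits, 4 misses, 1 evictions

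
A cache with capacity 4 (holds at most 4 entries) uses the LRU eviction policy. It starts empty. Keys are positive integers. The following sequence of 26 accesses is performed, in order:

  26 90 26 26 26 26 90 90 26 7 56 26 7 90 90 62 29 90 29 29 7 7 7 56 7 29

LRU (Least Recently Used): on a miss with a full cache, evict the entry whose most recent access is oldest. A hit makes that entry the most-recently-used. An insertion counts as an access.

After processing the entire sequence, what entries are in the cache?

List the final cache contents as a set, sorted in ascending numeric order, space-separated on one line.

LRU simulation (capacity=4):
  1. access 26: MISS. Cache (LRU->MRU): [26]
  2. access 90: MISS. Cache (LRU->MRU): [26 90]
  3. access 26: HIT. Cache (LRU->MRU): [90 26]
  4. access 26: HIT. Cache (LRU->MRU): [90 26]
  5. access 26: HIT. Cache (LRU->MRU): [90 26]
  6. access 26: HIT. Cache (LRU->MRU): [90 26]
  7. access 90: HIT. Cache (LRU->MRU): [26 90]
  8. access 90: HIT. Cache (LRU->MRU): [26 90]
  9. access 26: HIT. Cache (LRU->MRU): [90 26]
  10. access 7: MISS. Cache (LRU->MRU): [90 26 7]
  11. access 56: MISS. Cache (LRU->MRU): [90 26 7 56]
  12. access 26: HIT. Cache (LRU->MRU): [90 7 56 26]
  13. access 7: HIT. Cache (LRU->MRU): [90 56 26 7]
  14. access 90: HIT. Cache (LRU->MRU): [56 26 7 90]
  15. access 90: HIT. Cache (LRU->MRU): [56 26 7 90]
  16. access 62: MISS, evict 56. Cache (LRU->MRU): [26 7 90 62]
  17. access 29: MISS, evict 26. Cache (LRU->MRU): [7 90 62 29]
  18. access 90: HIT. Cache (LRU->MRU): [7 62 29 90]
  19. access 29: HIT. Cache (LRU->MRU): [7 62 90 29]
  20. access 29: HIT. Cache (LRU->MRU): [7 62 90 29]
  21. access 7: HIT. Cache (LRU->MRU): [62 90 29 7]
  22. access 7: HIT. Cache (LRU->MRU): [62 90 29 7]
  23. access 7: HIT. Cache (LRU->MRU): [62 90 29 7]
  24. access 56: MISS, evict 62. Cache (LRU->MRU): [90 29 7 56]
  25. access 7: HIT. Cache (LRU->MRU): [90 29 56 7]
  26. access 29: HIT. Cache (LRU->MRU): [90 56 7 29]
Total: 19 hits, 7 misses, 3 evictions

Answer: 7 29 56 90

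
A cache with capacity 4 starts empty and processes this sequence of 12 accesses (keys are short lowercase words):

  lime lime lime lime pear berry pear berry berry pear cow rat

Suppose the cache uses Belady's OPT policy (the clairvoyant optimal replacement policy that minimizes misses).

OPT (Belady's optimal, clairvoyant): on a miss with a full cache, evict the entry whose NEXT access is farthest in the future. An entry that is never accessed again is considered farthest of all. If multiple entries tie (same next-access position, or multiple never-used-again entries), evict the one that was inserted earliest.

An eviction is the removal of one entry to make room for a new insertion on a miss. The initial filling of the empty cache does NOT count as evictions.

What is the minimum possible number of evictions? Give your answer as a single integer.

OPT (Belady) simulation (capacity=4):
  1. access lime: MISS. Cache: [lime]
  2. access lime: HIT. Next use of lime: step 3. Cache: [lime]
  3. access lime: HIT. Next use of lime: step 4. Cache: [lime]
  4. access lime: HIT. Next use of lime: never. Cache: [lime]
  5. access pear: MISS. Cache: [lime pear]
  6. access berry: MISS. Cache: [lime pear berry]
  7. access pear: HIT. Next use of pear: step 10. Cache: [lime pear berry]
  8. access berry: HIT. Next use of berry: step 9. Cache: [lime pear berry]
  9. access berry: HIT. Next use of berry: never. Cache: [lime pear berry]
  10. access pear: HIT. Next use of pear: never. Cache: [lime pear berry]
  11. access cow: MISS. Cache: [lime pear berry cow]
  12. access rat: MISS, evict lime (next use: never). Cache: [pear berry cow rat]
Total: 7 hits, 5 misses, 1 evictions

Answer: 1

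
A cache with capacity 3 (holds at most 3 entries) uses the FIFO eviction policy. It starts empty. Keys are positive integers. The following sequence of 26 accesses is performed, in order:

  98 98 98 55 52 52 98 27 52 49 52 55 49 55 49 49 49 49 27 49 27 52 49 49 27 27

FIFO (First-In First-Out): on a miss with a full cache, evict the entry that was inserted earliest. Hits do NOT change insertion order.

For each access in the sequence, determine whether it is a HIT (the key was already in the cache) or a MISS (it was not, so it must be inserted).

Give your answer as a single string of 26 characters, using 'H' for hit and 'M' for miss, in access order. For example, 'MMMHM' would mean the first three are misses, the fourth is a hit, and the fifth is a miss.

FIFO simulation (capacity=3):
  1. access 98: MISS. Cache (old->new): [98]
  2. access 98: HIT. Cache (old->new): [98]
  3. access 98: HIT. Cache (old->new): [98]
  4. access 55: MISS. Cache (old->new): [98 55]
  5. access 52: MISS. Cache (old->new): [98 55 52]
  6. access 52: HIT. Cache (old->new): [98 55 52]
  7. access 98: HIT. Cache (old->new): [98 55 52]
  8. access 27: MISS, evict 98. Cache (old->new): [55 52 27]
  9. access 52: HIT. Cache (old->new): [55 52 27]
  10. access 49: MISS, evict 55. Cache (old->new): [52 27 49]
  11. access 52: HIT. Cache (old->new): [52 27 49]
  12. access 55: MISS, evict 52. Cache (old->new): [27 49 55]
  13. access 49: HIT. Cache (old->new): [27 49 55]
  14. access 55: HIT. Cache (old->new): [27 49 55]
  15. access 49: HIT. Cache (old->new): [27 49 55]
  16. access 49: HIT. Cache (old->new): [27 49 55]
  17. access 49: HIT. Cache (old->new): [27 49 55]
  18. access 49: HIT. Cache (old->new): [27 49 55]
  19. access 27: HIT. Cache (old->new): [27 49 55]
  20. access 49: HIT. Cache (old->new): [27 49 55]
  21. access 27: HIT. Cache (old->new): [27 49 55]
  22. access 52: MISS, evict 27. Cache (old->new): [49 55 52]
  23. access 49: HIT. Cache (old->new): [49 55 52]
  24. access 49: HIT. Cache (old->new): [49 55 52]
  25. access 27: MISS, evict 49. Cache (old->new): [55 52 27]
  26. access 27: HIT. Cache (old->new): [55 52 27]
Total: 18 hits, 8 misses, 5 evictions

Answer: MHHMMHHMHMHMHHHHHHHHHMHHMH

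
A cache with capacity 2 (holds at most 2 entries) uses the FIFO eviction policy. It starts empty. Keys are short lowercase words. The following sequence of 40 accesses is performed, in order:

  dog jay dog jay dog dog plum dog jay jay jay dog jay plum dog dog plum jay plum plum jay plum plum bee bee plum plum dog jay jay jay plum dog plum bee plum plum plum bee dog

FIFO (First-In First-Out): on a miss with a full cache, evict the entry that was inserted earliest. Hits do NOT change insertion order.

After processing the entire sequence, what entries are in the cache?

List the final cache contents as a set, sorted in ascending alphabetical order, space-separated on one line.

Answer: dog plum

Derivation:
FIFO simulation (capacity=2):
  1. access dog: MISS. Cache (old->new): [dog]
  2. access jay: MISS. Cache (old->new): [dog jay]
  3. access dog: HIT. Cache (old->new): [dog jay]
  4. access jay: HIT. Cache (old->new): [dog jay]
  5. access dog: HIT. Cache (old->new): [dog jay]
  6. access dog: HIT. Cache (old->new): [dog jay]
  7. access plum: MISS, evict dog. Cache (old->new): [jay plum]
  8. access dog: MISS, evict jay. Cache (old->new): [plum dog]
  9. access jay: MISS, evict plum. Cache (old->new): [dog jay]
  10. access jay: HIT. Cache (old->new): [dog jay]
  11. access jay: HIT. Cache (old->new): [dog jay]
  12. access dog: HIT. Cache (old->new): [dog jay]
  13. access jay: HIT. Cache (old->new): [dog jay]
  14. access plum: MISS, evict dog. Cache (old->new): [jay plum]
  15. access dog: MISS, evict jay. Cache (old->new): [plum dog]
  16. access dog: HIT. Cache (old->new): [plum dog]
  17. access plum: HIT. Cache (old->new): [plum dog]
  18. access jay: MISS, evict plum. Cache (old->new): [dog jay]
  19. access plum: MISS, evict dog. Cache (old->new): [jay plum]
  20. access plum: HIT. Cache (old->new): [jay plum]
  21. access jay: HIT. Cache (old->new): [jay plum]
  22. access plum: HIT. Cache (old->new): [jay plum]
  23. access plum: HIT. Cache (old->new): [jay plum]
  24. access bee: MISS, evict jay. Cache (old->new): [plum bee]
  25. access bee: HIT. Cache (old->new): [plum bee]
  26. access plum: HIT. Cache (old->new): [plum bee]
  27. access plum: HIT. Cache (old->new): [plum bee]
  28. access dog: MISS, evict plum. Cache (old->new): [bee dog]
  29. access jay: MISS, evict bee. Cache (old->new): [dog jay]
  30. access jay: HIT. Cache (old->new): [dog jay]
  31. access jay: HIT. Cache (old->new): [dog jay]
  32. access plum: MISS, evict dog. Cache (old->new): [jay plum]
  33. access dog: MISS, evict jay. Cache (old->new): [plum dog]
  34. access plum: HIT. Cache (old->new): [plum dog]
  35. access bee: MISS, evict plum. Cache (old->new): [dog bee]
  36. access plum: MISS, evict dog. Cache (old->new): [bee plum]
  37. access plum: HIT. Cache (old->new): [bee plum]
  38. access plum: HIT. Cache (old->new): [bee plum]
  39. access bee: HIT. Cache (old->new): [bee plum]
  40. access dog: MISS, evict bee. Cache (old->new): [plum dog]
Total: 23 hits, 17 misses, 15 evictions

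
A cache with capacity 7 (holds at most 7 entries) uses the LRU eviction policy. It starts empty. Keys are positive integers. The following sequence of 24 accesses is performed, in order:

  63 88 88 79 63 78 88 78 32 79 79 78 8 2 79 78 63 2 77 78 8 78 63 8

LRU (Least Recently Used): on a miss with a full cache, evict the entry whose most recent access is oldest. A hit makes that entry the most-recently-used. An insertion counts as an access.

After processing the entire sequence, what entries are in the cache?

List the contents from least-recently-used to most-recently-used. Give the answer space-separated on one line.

Answer: 32 79 2 77 78 63 8

Derivation:
LRU simulation (capacity=7):
  1. access 63: MISS. Cache (LRU->MRU): [63]
  2. access 88: MISS. Cache (LRU->MRU): [63 88]
  3. access 88: HIT. Cache (LRU->MRU): [63 88]
  4. access 79: MISS. Cache (LRU->MRU): [63 88 79]
  5. access 63: HIT. Cache (LRU->MRU): [88 79 63]
  6. access 78: MISS. Cache (LRU->MRU): [88 79 63 78]
  7. access 88: HIT. Cache (LRU->MRU): [79 63 78 88]
  8. access 78: HIT. Cache (LRU->MRU): [79 63 88 78]
  9. access 32: MISS. Cache (LRU->MRU): [79 63 88 78 32]
  10. access 79: HIT. Cache (LRU->MRU): [63 88 78 32 79]
  11. access 79: HIT. Cache (LRU->MRU): [63 88 78 32 79]
  12. access 78: HIT. Cache (LRU->MRU): [63 88 32 79 78]
  13. access 8: MISS. Cache (LRU->MRU): [63 88 32 79 78 8]
  14. access 2: MISS. Cache (LRU->MRU): [63 88 32 79 78 8 2]
  15. access 79: HIT. Cache (LRU->MRU): [63 88 32 78 8 2 79]
  16. access 78: HIT. Cache (LRU->MRU): [63 88 32 8 2 79 78]
  17. access 63: HIT. Cache (LRU->MRU): [88 32 8 2 79 78 63]
  18. access 2: HIT. Cache (LRU->MRU): [88 32 8 79 78 63 2]
  19. access 77: MISS, evict 88. Cache (LRU->MRU): [32 8 79 78 63 2 77]
  20. access 78: HIT. Cache (LRU->MRU): [32 8 79 63 2 77 78]
  21. access 8: HIT. Cache (LRU->MRU): [32 79 63 2 77 78 8]
  22. access 78: HIT. Cache (LRU->MRU): [32 79 63 2 77 8 78]
  23. access 63: HIT. Cache (LRU->MRU): [32 79 2 77 8 78 63]
  24. access 8: HIT. Cache (LRU->MRU): [32 79 2 77 78 63 8]
Total: 16 hits, 8 misses, 1 evictions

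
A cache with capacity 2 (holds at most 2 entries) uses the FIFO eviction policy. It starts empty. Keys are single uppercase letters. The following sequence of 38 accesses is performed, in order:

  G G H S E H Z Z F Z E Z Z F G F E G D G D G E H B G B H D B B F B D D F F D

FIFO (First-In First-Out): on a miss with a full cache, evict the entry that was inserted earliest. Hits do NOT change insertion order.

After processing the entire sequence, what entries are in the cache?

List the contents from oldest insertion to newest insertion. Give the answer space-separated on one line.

Answer: F D

Derivation:
FIFO simulation (capacity=2):
  1. access G: MISS. Cache (old->new): [G]
  2. access G: HIT. Cache (old->new): [G]
  3. access H: MISS. Cache (old->new): [G H]
  4. access S: MISS, evict G. Cache (old->new): [H S]
  5. access E: MISS, evict H. Cache (old->new): [S E]
  6. access H: MISS, evict S. Cache (old->new): [E H]
  7. access Z: MISS, evict E. Cache (old->new): [H Z]
  8. access Z: HIT. Cache (old->new): [H Z]
  9. access F: MISS, evict H. Cache (old->new): [Z F]
  10. access Z: HIT. Cache (old->new): [Z F]
  11. access E: MISS, evict Z. Cache (old->new): [F E]
  12. access Z: MISS, evict F. Cache (old->new): [E Z]
  13. access Z: HIT. Cache (old->new): [E Z]
  14. access F: MISS, evict E. Cache (old->new): [Z F]
  15. access G: MISS, evict Z. Cache (old->new): [F G]
  16. access F: HIT. Cache (old->new): [F G]
  17. access E: MISS, evict F. Cache (old->new): [G E]
  18. access G: HIT. Cache (old->new): [G E]
  19. access D: MISS, evict G. Cache (old->new): [E D]
  20. access G: MISS, evict E. Cache (old->new): [D G]
  21. access D: HIT. Cache (old->new): [D G]
  22. access G: HIT. Cache (old->new): [D G]
  23. access E: MISS, evict D. Cache (old->new): [G E]
  24. access H: MISS, evict G. Cache (old->new): [E H]
  25. access B: MISS, evict E. Cache (old->new): [H B]
  26. access G: MISS, evict H. Cache (old->new): [B G]
  27. access B: HIT. Cache (old->new): [B G]
  28. access H: MISS, evict B. Cache (old->new): [G H]
  29. access D: MISS, evict G. Cache (old->new): [H D]
  30. access B: MISS, evict H. Cache (old->new): [D B]
  31. access B: HIT. Cache (old->new): [D B]
  32. access F: MISS, evict D. Cache (old->new): [B F]
  33. access B: HIT. Cache (old->new): [B F]
  34. access D: MISS, evict B. Cache (old->new): [F D]
  35. access D: HIT. Cache (old->new): [F D]
  36. access F: HIT. Cache (old->new): [F D]
  37. access F: HIT. Cache (old->new): [F D]
  38. access D: HIT. Cache (old->new): [F D]
Total: 15 hits, 23 misses, 21 evictions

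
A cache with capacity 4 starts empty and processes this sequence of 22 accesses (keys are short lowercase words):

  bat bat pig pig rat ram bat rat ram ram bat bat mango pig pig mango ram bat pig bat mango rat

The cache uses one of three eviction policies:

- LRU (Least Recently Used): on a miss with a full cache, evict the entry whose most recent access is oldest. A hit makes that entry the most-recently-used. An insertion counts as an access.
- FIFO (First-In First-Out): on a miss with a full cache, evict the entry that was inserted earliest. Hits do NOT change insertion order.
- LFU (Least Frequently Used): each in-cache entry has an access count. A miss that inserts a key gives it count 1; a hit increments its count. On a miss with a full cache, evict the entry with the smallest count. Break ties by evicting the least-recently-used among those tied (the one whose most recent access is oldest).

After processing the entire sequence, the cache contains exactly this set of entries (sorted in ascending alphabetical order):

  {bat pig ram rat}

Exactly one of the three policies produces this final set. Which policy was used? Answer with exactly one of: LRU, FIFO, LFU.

Simulating under each policy and comparing final sets:
  LRU: final set = {bat mango pig rat} -> differs
  FIFO: final set = {bat mango pig rat} -> differs
  LFU: final set = {bat pig ram rat} -> MATCHES target
Only LFU produces the target set.

Answer: LFU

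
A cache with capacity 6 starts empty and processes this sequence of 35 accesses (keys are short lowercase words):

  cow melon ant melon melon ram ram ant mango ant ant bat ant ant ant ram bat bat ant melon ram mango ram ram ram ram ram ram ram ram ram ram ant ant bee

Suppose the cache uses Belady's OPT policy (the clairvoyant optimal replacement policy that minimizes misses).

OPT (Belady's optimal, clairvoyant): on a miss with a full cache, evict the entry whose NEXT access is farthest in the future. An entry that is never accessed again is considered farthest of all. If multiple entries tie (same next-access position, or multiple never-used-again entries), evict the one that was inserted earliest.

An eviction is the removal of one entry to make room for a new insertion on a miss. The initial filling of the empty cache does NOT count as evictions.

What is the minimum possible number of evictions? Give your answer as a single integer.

OPT (Belady) simulation (capacity=6):
  1. access cow: MISS. Cache: [cow]
  2. access melon: MISS. Cache: [cow melon]
  3. access ant: MISS. Cache: [cow melon ant]
  4. access melon: HIT. Next use of melon: step 5. Cache: [cow melon ant]
  5. access melon: HIT. Next use of melon: step 20. Cache: [cow melon ant]
  6. access ram: MISS. Cache: [cow melon ant ram]
  7. access ram: HIT. Next use of ram: step 16. Cache: [cow melon ant ram]
  8. access ant: HIT. Next use of ant: step 10. Cache: [cow melon ant ram]
  9. access mango: MISS. Cache: [cow melon ant ram mango]
  10. access ant: HIT. Next use of ant: step 11. Cache: [cow melon ant ram mango]
  11. access ant: HIT. Next use of ant: step 13. Cache: [cow melon ant ram mango]
  12. access bat: MISS. Cache: [cow melon ant ram mango bat]
  13. access ant: HIT. Next use of ant: step 14. Cache: [cow melon ant ram mango bat]
  14. access ant: HIT. Next use of ant: step 15. Cache: [cow melon ant ram mango bat]
  15. access ant: HIT. Next use of ant: step 19. Cache: [cow melon ant ram mango bat]
  16. access ram: HIT. Next use of ram: step 21. Cache: [cow melon ant ram mango bat]
  17. access bat: HIT. Next use of bat: step 18. Cache: [cow melon ant ram mango bat]
  18. access bat: HIT. Next use of bat: never. Cache: [cow melon ant ram mango bat]
  19. access ant: HIT. Next use of ant: step 33. Cache: [cow melon ant ram mango bat]
  20. access melon: HIT. Next use of melon: never. Cache: [cow melon ant ram mango bat]
  21. access ram: HIT. Next use of ram: step 23. Cache: [cow melon ant ram mango bat]
  22. access mango: HIT. Next use of mango: never. Cache: [cow melon ant ram mango bat]
  23. access ram: HIT. Next use of ram: step 24. Cache: [cow melon ant ram mango bat]
  24. access ram: HIT. Next use of ram: step 25. Cache: [cow melon ant ram mango bat]
  25. access ram: HIT. Next use of ram: step 26. Cache: [cow melon ant ram mango bat]
  26. access ram: HIT. Next use of ram: step 27. Cache: [cow melon ant ram mango bat]
  27. access ram: HIT. Next use of ram: step 28. Cache: [cow melon ant ram mango bat]
  28. access ram: HIT. Next use of ram: step 29. Cache: [cow melon ant ram mango bat]
  29. access ram: HIT. Next use of ram: step 30. Cache: [cow melon ant ram mango bat]
  30. access ram: HIT. Next use of ram: step 31. Cache: [cow melon ant ram mango bat]
  31. access ram: HIT. Next use of ram: step 32. Cache: [cow melon ant ram mango bat]
  32. access ram: HIT. Next use of ram: never. Cache: [cow melon ant ram mango bat]
  33. access ant: HIT. Next use of ant: step 34. Cache: [cow melon ant ram mango bat]
  34. access ant: HIT. Next use of ant: never. Cache: [cow melon ant ram mango bat]
  35. access bee: MISS, evict cow (next use: never). Cache: [melon ant ram mango bat bee]
Total: 28 hits, 7 misses, 1 evictions

Answer: 1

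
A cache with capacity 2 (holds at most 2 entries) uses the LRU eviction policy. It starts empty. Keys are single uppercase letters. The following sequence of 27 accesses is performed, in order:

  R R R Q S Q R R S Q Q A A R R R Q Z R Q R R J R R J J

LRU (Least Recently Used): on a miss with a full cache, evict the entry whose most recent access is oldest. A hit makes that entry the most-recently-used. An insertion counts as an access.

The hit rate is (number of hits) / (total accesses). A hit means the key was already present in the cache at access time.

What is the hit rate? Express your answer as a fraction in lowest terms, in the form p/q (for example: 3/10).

LRU simulation (capacity=2):
  1. access R: MISS. Cache (LRU->MRU): [R]
  2. access R: HIT. Cache (LRU->MRU): [R]
  3. access R: HIT. Cache (LRU->MRU): [R]
  4. access Q: MISS. Cache (LRU->MRU): [R Q]
  5. access S: MISS, evict R. Cache (LRU->MRU): [Q S]
  6. access Q: HIT. Cache (LRU->MRU): [S Q]
  7. access R: MISS, evict S. Cache (LRU->MRU): [Q R]
  8. access R: HIT. Cache (LRU->MRU): [Q R]
  9. access S: MISS, evict Q. Cache (LRU->MRU): [R S]
  10. access Q: MISS, evict R. Cache (LRU->MRU): [S Q]
  11. access Q: HIT. Cache (LRU->MRU): [S Q]
  12. access A: MISS, evict S. Cache (LRU->MRU): [Q A]
  13. access A: HIT. Cache (LRU->MRU): [Q A]
  14. access R: MISS, evict Q. Cache (LRU->MRU): [A R]
  15. access R: HIT. Cache (LRU->MRU): [A R]
  16. access R: HIT. Cache (LRU->MRU): [A R]
  17. access Q: MISS, evict A. Cache (LRU->MRU): [R Q]
  18. access Z: MISS, evict R. Cache (LRU->MRU): [Q Z]
  19. access R: MISS, evict Q. Cache (LRU->MRU): [Z R]
  20. access Q: MISS, evict Z. Cache (LRU->MRU): [R Q]
  21. access R: HIT. Cache (LRU->MRU): [Q R]
  22. access R: HIT. Cache (LRU->MRU): [Q R]
  23. access J: MISS, evict Q. Cache (LRU->MRU): [R J]
  24. access R: HIT. Cache (LRU->MRU): [J R]
  25. access R: HIT. Cache (LRU->MRU): [J R]
  26. access J: HIT. Cache (LRU->MRU): [R J]
  27. access J: HIT. Cache (LRU->MRU): [R J]
Total: 14 hits, 13 misses, 11 evictions

Hit rate = 14/27

Answer: 14/27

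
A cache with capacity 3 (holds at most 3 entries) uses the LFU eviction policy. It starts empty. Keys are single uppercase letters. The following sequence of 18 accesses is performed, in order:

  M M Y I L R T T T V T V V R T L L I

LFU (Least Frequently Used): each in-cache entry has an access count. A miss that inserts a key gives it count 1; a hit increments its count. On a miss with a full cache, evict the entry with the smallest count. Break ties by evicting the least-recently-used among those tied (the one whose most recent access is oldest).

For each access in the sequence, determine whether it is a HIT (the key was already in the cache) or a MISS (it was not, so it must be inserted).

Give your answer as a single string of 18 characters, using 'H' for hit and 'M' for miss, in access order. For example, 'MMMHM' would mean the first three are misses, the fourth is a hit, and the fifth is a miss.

Answer: MHMMMMMHHMHHHMHMHM

Derivation:
LFU simulation (capacity=3):
  1. access M: MISS. Cache: [M(c=1)]
  2. access M: HIT, count now 2. Cache: [M(c=2)]
  3. access Y: MISS. Cache: [Y(c=1) M(c=2)]
  4. access I: MISS. Cache: [Y(c=1) I(c=1) M(c=2)]
  5. access L: MISS, evict Y(c=1). Cache: [I(c=1) L(c=1) M(c=2)]
  6. access R: MISS, evict I(c=1). Cache: [L(c=1) R(c=1) M(c=2)]
  7. access T: MISS, evict L(c=1). Cache: [R(c=1) T(c=1) M(c=2)]
  8. access T: HIT, count now 2. Cache: [R(c=1) M(c=2) T(c=2)]
  9. access T: HIT, count now 3. Cache: [R(c=1) M(c=2) T(c=3)]
  10. access V: MISS, evict R(c=1). Cache: [V(c=1) M(c=2) T(c=3)]
  11. access T: HIT, count now 4. Cache: [V(c=1) M(c=2) T(c=4)]
  12. access V: HIT, count now 2. Cache: [M(c=2) V(c=2) T(c=4)]
  13. access V: HIT, count now 3. Cache: [M(c=2) V(c=3) T(c=4)]
  14. access R: MISS, evict M(c=2). Cache: [R(c=1) V(c=3) T(c=4)]
  15. access T: HIT, count now 5. Cache: [R(c=1) V(c=3) T(c=5)]
  16. access L: MISS, evict R(c=1). Cache: [L(c=1) V(c=3) T(c=5)]
  17. access L: HIT, count now 2. Cache: [L(c=2) V(c=3) T(c=5)]
  18. access I: MISS, evict L(c=2). Cache: [I(c=1) V(c=3) T(c=5)]
Total: 8 hits, 10 misses, 7 evictions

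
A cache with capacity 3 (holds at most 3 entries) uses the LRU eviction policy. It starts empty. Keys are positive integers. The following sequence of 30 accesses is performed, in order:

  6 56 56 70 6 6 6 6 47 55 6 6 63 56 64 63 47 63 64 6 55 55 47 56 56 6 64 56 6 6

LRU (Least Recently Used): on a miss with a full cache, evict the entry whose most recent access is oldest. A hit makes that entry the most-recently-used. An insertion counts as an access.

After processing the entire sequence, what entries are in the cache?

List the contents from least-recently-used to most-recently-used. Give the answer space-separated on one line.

LRU simulation (capacity=3):
  1. access 6: MISS. Cache (LRU->MRU): [6]
  2. access 56: MISS. Cache (LRU->MRU): [6 56]
  3. access 56: HIT. Cache (LRU->MRU): [6 56]
  4. access 70: MISS. Cache (LRU->MRU): [6 56 70]
  5. access 6: HIT. Cache (LRU->MRU): [56 70 6]
  6. access 6: HIT. Cache (LRU->MRU): [56 70 6]
  7. access 6: HIT. Cache (LRU->MRU): [56 70 6]
  8. access 6: HIT. Cache (LRU->MRU): [56 70 6]
  9. access 47: MISS, evict 56. Cache (LRU->MRU): [70 6 47]
  10. access 55: MISS, evict 70. Cache (LRU->MRU): [6 47 55]
  11. access 6: HIT. Cache (LRU->MRU): [47 55 6]
  12. access 6: HIT. Cache (LRU->MRU): [47 55 6]
  13. access 63: MISS, evict 47. Cache (LRU->MRU): [55 6 63]
  14. access 56: MISS, evict 55. Cache (LRU->MRU): [6 63 56]
  15. access 64: MISS, evict 6. Cache (LRU->MRU): [63 56 64]
  16. access 63: HIT. Cache (LRU->MRU): [56 64 63]
  17. access 47: MISS, evict 56. Cache (LRU->MRU): [64 63 47]
  18. access 63: HIT. Cache (LRU->MRU): [64 47 63]
  19. access 64: HIT. Cache (LRU->MRU): [47 63 64]
  20. access 6: MISS, evict 47. Cache (LRU->MRU): [63 64 6]
  21. access 55: MISS, evict 63. Cache (LRU->MRU): [64 6 55]
  22. access 55: HIT. Cache (LRU->MRU): [64 6 55]
  23. access 47: MISS, evict 64. Cache (LRU->MRU): [6 55 47]
  24. access 56: MISS, evict 6. Cache (LRU->MRU): [55 47 56]
  25. access 56: HIT. Cache (LRU->MRU): [55 47 56]
  26. access 6: MISS, evict 55. Cache (LRU->MRU): [47 56 6]
  27. access 64: MISS, evict 47. Cache (LRU->MRU): [56 6 64]
  28. access 56: HIT. Cache (LRU->MRU): [6 64 56]
  29. access 6: HIT. Cache (LRU->MRU): [64 56 6]
  30. access 6: HIT. Cache (LRU->MRU): [64 56 6]
Total: 15 hits, 15 misses, 12 evictions

Answer: 64 56 6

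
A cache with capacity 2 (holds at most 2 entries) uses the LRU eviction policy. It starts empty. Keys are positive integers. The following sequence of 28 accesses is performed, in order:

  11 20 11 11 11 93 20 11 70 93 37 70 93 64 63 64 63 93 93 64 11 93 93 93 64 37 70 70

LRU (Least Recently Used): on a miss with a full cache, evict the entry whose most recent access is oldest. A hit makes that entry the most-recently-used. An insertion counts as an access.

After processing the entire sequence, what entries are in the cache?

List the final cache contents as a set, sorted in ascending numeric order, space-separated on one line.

Answer: 37 70

Derivation:
LRU simulation (capacity=2):
  1. access 11: MISS. Cache (LRU->MRU): [11]
  2. access 20: MISS. Cache (LRU->MRU): [11 20]
  3. access 11: HIT. Cache (LRU->MRU): [20 11]
  4. access 11: HIT. Cache (LRU->MRU): [20 11]
  5. access 11: HIT. Cache (LRU->MRU): [20 11]
  6. access 93: MISS, evict 20. Cache (LRU->MRU): [11 93]
  7. access 20: MISS, evict 11. Cache (LRU->MRU): [93 20]
  8. access 11: MISS, evict 93. Cache (LRU->MRU): [20 11]
  9. access 70: MISS, evict 20. Cache (LRU->MRU): [11 70]
  10. access 93: MISS, evict 11. Cache (LRU->MRU): [70 93]
  11. access 37: MISS, evict 70. Cache (LRU->MRU): [93 37]
  12. access 70: MISS, evict 93. Cache (LRU->MRU): [37 70]
  13. access 93: MISS, evict 37. Cache (LRU->MRU): [70 93]
  14. access 64: MISS, evict 70. Cache (LRU->MRU): [93 64]
  15. access 63: MISS, evict 93. Cache (LRU->MRU): [64 63]
  16. access 64: HIT. Cache (LRU->MRU): [63 64]
  17. access 63: HIT. Cache (LRU->MRU): [64 63]
  18. access 93: MISS, evict 64. Cache (LRU->MRU): [63 93]
  19. access 93: HIT. Cache (LRU->MRU): [63 93]
  20. access 64: MISS, evict 63. Cache (LRU->MRU): [93 64]
  21. access 11: MISS, evict 93. Cache (LRU->MRU): [64 11]
  22. access 93: MISS, evict 64. Cache (LRU->MRU): [11 93]
  23. access 93: HIT. Cache (LRU->MRU): [11 93]
  24. access 93: HIT. Cache (LRU->MRU): [11 93]
  25. access 64: MISS, evict 11. Cache (LRU->MRU): [93 64]
  26. access 37: MISS, evict 93. Cache (LRU->MRU): [64 37]
  27. access 70: MISS, evict 64. Cache (LRU->MRU): [37 70]
  28. access 70: HIT. Cache (LRU->MRU): [37 70]
Total: 9 hits, 19 misses, 17 evictions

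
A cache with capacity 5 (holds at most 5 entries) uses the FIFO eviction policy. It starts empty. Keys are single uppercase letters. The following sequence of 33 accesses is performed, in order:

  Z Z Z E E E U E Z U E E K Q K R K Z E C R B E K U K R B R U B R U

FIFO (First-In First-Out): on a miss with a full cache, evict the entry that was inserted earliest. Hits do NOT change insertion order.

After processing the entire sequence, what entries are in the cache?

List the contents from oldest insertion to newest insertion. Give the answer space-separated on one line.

FIFO simulation (capacity=5):
  1. access Z: MISS. Cache (old->new): [Z]
  2. access Z: HIT. Cache (old->new): [Z]
  3. access Z: HIT. Cache (old->new): [Z]
  4. access E: MISS. Cache (old->new): [Z E]
  5. access E: HIT. Cache (old->new): [Z E]
  6. access E: HIT. Cache (old->new): [Z E]
  7. access U: MISS. Cache (old->new): [Z E U]
  8. access E: HIT. Cache (old->new): [Z E U]
  9. access Z: HIT. Cache (old->new): [Z E U]
  10. access U: HIT. Cache (old->new): [Z E U]
  11. access E: HIT. Cache (old->new): [Z E U]
  12. access E: HIT. Cache (old->new): [Z E U]
  13. access K: MISS. Cache (old->new): [Z E U K]
  14. access Q: MISS. Cache (old->new): [Z E U K Q]
  15. access K: HIT. Cache (old->new): [Z E U K Q]
  16. access R: MISS, evict Z. Cache (old->new): [E U K Q R]
  17. access K: HIT. Cache (old->new): [E U K Q R]
  18. access Z: MISS, evict E. Cache (old->new): [U K Q R Z]
  19. access E: MISS, evict U. Cache (old->new): [K Q R Z E]
  20. access C: MISS, evict K. Cache (old->new): [Q R Z E C]
  21. access R: HIT. Cache (old->new): [Q R Z E C]
  22. access B: MISS, evict Q. Cache (old->new): [R Z E C B]
  23. access E: HIT. Cache (old->new): [R Z E C B]
  24. access K: MISS, evict R. Cache (old->new): [Z E C B K]
  25. access U: MISS, evict Z. Cache (old->new): [E C B K U]
  26. access K: HIT. Cache (old->new): [E C B K U]
  27. access R: MISS, evict E. Cache (old->new): [C B K U R]
  28. access B: HIT. Cache (old->new): [C B K U R]
  29. access R: HIT. Cache (old->new): [C B K U R]
  30. access U: HIT. Cache (old->new): [C B K U R]
  31. access B: HIT. Cache (old->new): [C B K U R]
  32. access R: HIT. Cache (old->new): [C B K U R]
  33. access U: HIT. Cache (old->new): [C B K U R]
Total: 20 hits, 13 misses, 8 evictions

Answer: C B K U R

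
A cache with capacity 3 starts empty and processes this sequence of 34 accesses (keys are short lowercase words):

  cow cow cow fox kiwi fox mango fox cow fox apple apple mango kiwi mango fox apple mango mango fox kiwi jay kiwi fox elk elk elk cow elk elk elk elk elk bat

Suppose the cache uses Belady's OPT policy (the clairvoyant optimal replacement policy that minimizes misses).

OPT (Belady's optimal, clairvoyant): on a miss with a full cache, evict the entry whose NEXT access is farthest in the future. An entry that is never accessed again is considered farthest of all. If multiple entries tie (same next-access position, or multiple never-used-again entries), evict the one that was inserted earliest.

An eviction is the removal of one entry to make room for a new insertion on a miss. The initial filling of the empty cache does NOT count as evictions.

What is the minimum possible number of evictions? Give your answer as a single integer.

Answer: 9

Derivation:
OPT (Belady) simulation (capacity=3):
  1. access cow: MISS. Cache: [cow]
  2. access cow: HIT. Next use of cow: step 3. Cache: [cow]
  3. access cow: HIT. Next use of cow: step 9. Cache: [cow]
  4. access fox: MISS. Cache: [cow fox]
  5. access kiwi: MISS. Cache: [cow fox kiwi]
  6. access fox: HIT. Next use of fox: step 8. Cache: [cow fox kiwi]
  7. access mango: MISS, evict kiwi (next use: step 14). Cache: [cow fox mango]
  8. access fox: HIT. Next use of fox: step 10. Cache: [cow fox mango]
  9. access cow: HIT. Next use of cow: step 28. Cache: [cow fox mango]
  10. access fox: HIT. Next use of fox: step 16. Cache: [cow fox mango]
  11. access apple: MISS, evict cow (next use: step 28). Cache: [fox mango apple]
  12. access apple: HIT. Next use of apple: step 17. Cache: [fox mango apple]
  13. access mango: HIT. Next use of mango: step 15. Cache: [fox mango apple]
  14. access kiwi: MISS, evict apple (next use: step 17). Cache: [fox mango kiwi]
  15. access mango: HIT. Next use of mango: step 18. Cache: [fox mango kiwi]
  16. access fox: HIT. Next use of fox: step 20. Cache: [fox mango kiwi]
  17. access apple: MISS, evict kiwi (next use: step 21). Cache: [fox mango apple]
  18. access mango: HIT. Next use of mango: step 19. Cache: [fox mango apple]
  19. access mango: HIT. Next use of mango: never. Cache: [fox mango apple]
  20. access fox: HIT. Next use of fox: step 24. Cache: [fox mango apple]
  21. access kiwi: MISS, evict mango (next use: never). Cache: [fox apple kiwi]
  22. access jay: MISS, evict apple (next use: never). Cache: [fox kiwi jay]
  23. access kiwi: HIT. Next use of kiwi: never. Cache: [fox kiwi jay]
  24. access fox: HIT. Next use of fox: never. Cache: [fox kiwi jay]
  25. access elk: MISS, evict fox (next use: never). Cache: [kiwi jay elk]
  26. access elk: HIT. Next use of elk: step 27. Cache: [kiwi jay elk]
  27. access elk: HIT. Next use of elk: step 29. Cache: [kiwi jay elk]
  28. access cow: MISS, evict kiwi (next use: never). Cache: [jay elk cow]
  29. access elk: HIT. Next use of elk: step 30. Cache: [jay elk cow]
  30. access elk: HIT. Next use of elk: step 31. Cache: [jay elk cow]
  31. access elk: HIT. Next use of elk: step 32. Cache: [jay elk cow]
  32. access elk: HIT. Next use of elk: step 33. Cache: [jay elk cow]
  33. access elk: HIT. Next use of elk: never. Cache: [jay elk cow]
  34. access bat: MISS, evict jay (next use: never). Cache: [elk cow bat]
Total: 22 hits, 12 misses, 9 evictions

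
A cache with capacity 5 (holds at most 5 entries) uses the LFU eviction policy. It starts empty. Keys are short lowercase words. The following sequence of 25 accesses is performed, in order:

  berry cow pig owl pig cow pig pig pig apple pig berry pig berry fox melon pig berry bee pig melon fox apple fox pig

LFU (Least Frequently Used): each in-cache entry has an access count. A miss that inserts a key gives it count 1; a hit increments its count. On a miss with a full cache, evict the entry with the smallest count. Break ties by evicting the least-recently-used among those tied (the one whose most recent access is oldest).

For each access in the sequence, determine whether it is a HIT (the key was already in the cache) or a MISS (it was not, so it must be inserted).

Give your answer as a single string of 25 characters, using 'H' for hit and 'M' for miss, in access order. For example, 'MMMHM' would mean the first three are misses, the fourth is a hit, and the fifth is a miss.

LFU simulation (capacity=5):
  1. access berry: MISS. Cache: [berry(c=1)]
  2. access cow: MISS. Cache: [berry(c=1) cow(c=1)]
  3. access pig: MISS. Cache: [berry(c=1) cow(c=1) pig(c=1)]
  4. access owl: MISS. Cache: [berry(c=1) cow(c=1) pig(c=1) owl(c=1)]
  5. access pig: HIT, count now 2. Cache: [berry(c=1) cow(c=1) owl(c=1) pig(c=2)]
  6. access cow: HIT, count now 2. Cache: [berry(c=1) owl(c=1) pig(c=2) cow(c=2)]
  7. access pig: HIT, count now 3. Cache: [berry(c=1) owl(c=1) cow(c=2) pig(c=3)]
  8. access pig: HIT, count now 4. Cache: [berry(c=1) owl(c=1) cow(c=2) pig(c=4)]
  9. access pig: HIT, count now 5. Cache: [berry(c=1) owl(c=1) cow(c=2) pig(c=5)]
  10. access apple: MISS. Cache: [berry(c=1) owl(c=1) apple(c=1) cow(c=2) pig(c=5)]
  11. access pig: HIT, count now 6. Cache: [berry(c=1) owl(c=1) apple(c=1) cow(c=2) pig(c=6)]
  12. access berry: HIT, count now 2. Cache: [owl(c=1) apple(c=1) cow(c=2) berry(c=2) pig(c=6)]
  13. access pig: HIT, count now 7. Cache: [owl(c=1) apple(c=1) cow(c=2) berry(c=2) pig(c=7)]
  14. access berry: HIT, count now 3. Cache: [owl(c=1) apple(c=1) cow(c=2) berry(c=3) pig(c=7)]
  15. access fox: MISS, evict owl(c=1). Cache: [apple(c=1) fox(c=1) cow(c=2) berry(c=3) pig(c=7)]
  16. access melon: MISS, evict apple(c=1). Cache: [fox(c=1) melon(c=1) cow(c=2) berry(c=3) pig(c=7)]
  17. access pig: HIT, count now 8. Cache: [fox(c=1) melon(c=1) cow(c=2) berry(c=3) pig(c=8)]
  18. access berry: HIT, count now 4. Cache: [fox(c=1) melon(c=1) cow(c=2) berry(c=4) pig(c=8)]
  19. access bee: MISS, evict fox(c=1). Cache: [melon(c=1) bee(c=1) cow(c=2) berry(c=4) pig(c=8)]
  20. access pig: HIT, count now 9. Cache: [melon(c=1) bee(c=1) cow(c=2) berry(c=4) pig(c=9)]
  21. access melon: HIT, count now 2. Cache: [bee(c=1) cow(c=2) melon(c=2) berry(c=4) pig(c=9)]
  22. access fox: MISS, evict bee(c=1). Cache: [fox(c=1) cow(c=2) melon(c=2) berry(c=4) pig(c=9)]
  23. access apple: MISS, evict fox(c=1). Cache: [apple(c=1) cow(c=2) melon(c=2) berry(c=4) pig(c=9)]
  24. access fox: MISS, evict apple(c=1). Cache: [fox(c=1) cow(c=2) melon(c=2) berry(c=4) pig(c=9)]
  25. access pig: HIT, count now 10. Cache: [fox(c=1) cow(c=2) melon(c=2) berry(c=4) pig(c=10)]
Total: 14 hits, 11 misses, 6 evictions

Answer: MMMMHHHHHMHHHHMMHHMHHMMMH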